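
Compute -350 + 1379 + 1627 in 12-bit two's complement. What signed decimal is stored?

-350 + 1379 = 1029 (010000000101)
1029 + 1627 = 2656 → wraps to -1440 (101001100000)

-1440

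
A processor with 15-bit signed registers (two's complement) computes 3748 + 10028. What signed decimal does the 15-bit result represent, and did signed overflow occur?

13776; no overflow

3748 → 000111010100100
10028 → 010011100101100
  000111010100100
+ 010011100101100
= 011010111010000
Result 011010111010000: MSB = 0 → value 13776.
Both addends are non-negative and so is the stored result: no signed overflow.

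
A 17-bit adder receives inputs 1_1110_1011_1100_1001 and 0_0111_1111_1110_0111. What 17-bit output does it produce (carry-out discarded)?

00110101110110000

  11110101111001001
+ 00111111111100111
= 00110101110110000  (discard carry-out 1)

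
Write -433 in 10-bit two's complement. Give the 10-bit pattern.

1001001111

|-433| = 433 = 0110110001 in 10 bits.
Invert the bits: 1001001110. Add 1: 1001001111.
Check: 1001001111 reads as 591 − 1024 = -433.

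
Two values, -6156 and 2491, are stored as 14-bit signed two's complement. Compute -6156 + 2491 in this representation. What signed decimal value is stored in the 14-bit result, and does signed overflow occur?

-6156 → 10011111110100
2491 → 00100110111011
  10011111110100
+ 00100110111011
= 11000110101111
Result 11000110101111: MSB = 1 → 12719 − 16384 = -3665.
Addends have opposite signs, so signed overflow cannot occur.

-3665; no overflow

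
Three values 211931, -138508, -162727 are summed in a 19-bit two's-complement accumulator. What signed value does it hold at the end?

-89304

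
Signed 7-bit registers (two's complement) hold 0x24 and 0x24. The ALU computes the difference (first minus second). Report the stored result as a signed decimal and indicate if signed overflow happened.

0; no overflow

0x24 = 0100100 = 36 (signed)
0x24 = 0100100 = 36 (signed)
Subtract via negate-and-add: invert 0100100 + 1 = 1011100 (i.e. -36).
  0100100
+ 1011100
= 0000000  (discard carry-out 1)
Result 0000000: MSB = 0 → value 0.
Addends (after negating the subtrahend) have opposite signs, so signed overflow cannot occur.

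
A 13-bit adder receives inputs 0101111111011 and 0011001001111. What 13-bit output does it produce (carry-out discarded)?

  0101111111011
+ 0011001001111
= 1001001001010

1001001001010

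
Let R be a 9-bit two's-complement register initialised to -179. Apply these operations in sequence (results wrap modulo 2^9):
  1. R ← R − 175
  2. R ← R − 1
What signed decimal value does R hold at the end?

Start: R = -179 = 101001101.
R = -179 − 175 = -354; wraps to 158 = 010011110
R = 158 − 1 = 157 = 010011101

157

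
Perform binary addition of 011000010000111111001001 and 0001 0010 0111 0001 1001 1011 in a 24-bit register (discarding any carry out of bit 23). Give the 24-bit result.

011100111000000101100100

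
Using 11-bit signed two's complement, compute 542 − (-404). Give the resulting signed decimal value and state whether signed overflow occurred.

946; no overflow

542 → 01000011110
-404 → 11001101100
Subtract via negate-and-add: invert 11001101100 + 1 = 00110010100 (i.e. 404).
  01000011110
+ 00110010100
= 01110110010
Result 01110110010: MSB = 0 → value 946.
Both addends (after negating the subtrahend) are non-negative and so is the stored result: no signed overflow.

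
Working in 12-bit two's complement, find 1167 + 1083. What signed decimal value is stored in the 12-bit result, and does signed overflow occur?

1167 → 010010001111
1083 → 010000111011
  010010001111
+ 010000111011
= 100011001010
Result 100011001010: MSB = 1 → 2250 − 4096 = -1846.
Both addends are non-negative but the stored result is negative: signed overflow. The true value 1167 + 1083 = 2250 lies outside [-2048, 2047].

-1846; overflow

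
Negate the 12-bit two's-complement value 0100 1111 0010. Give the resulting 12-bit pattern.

101100001110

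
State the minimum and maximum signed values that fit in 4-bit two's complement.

Minimum: −2^3 = -8.
Maximum: 2^3 − 1 = 7.

min = -8, max = 7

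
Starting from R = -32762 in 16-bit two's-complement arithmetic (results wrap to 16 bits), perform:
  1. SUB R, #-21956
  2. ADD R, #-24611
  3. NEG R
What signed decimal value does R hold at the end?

Start: R = -32762 = 1000000000000110.
R = -32762 − (-21956) = -10806 = 1101010111001010
R = -10806 + (-24611) = -35417; wraps to 30119 = 0111010110100111
R = −(30119) = -30119 = 1000101001011001

-30119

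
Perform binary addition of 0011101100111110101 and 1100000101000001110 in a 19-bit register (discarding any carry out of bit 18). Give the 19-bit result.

  0011101100111110101
+ 1100000101000001110
= 1111110010000000011

1111110010000000011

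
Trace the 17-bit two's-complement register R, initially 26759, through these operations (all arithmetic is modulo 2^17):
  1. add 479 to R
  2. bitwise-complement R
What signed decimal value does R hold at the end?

-27239

Start: R = 26759 = 00110100010000111.
R = 26759 + 479 = 27238 = 00110101001100110
R = NOT 00110101001100110 = 11001010110011001 = -27239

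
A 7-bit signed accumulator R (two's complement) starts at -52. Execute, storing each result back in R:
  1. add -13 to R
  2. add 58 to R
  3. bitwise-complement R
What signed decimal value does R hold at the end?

6

Start: R = -52 = 1001100.
R = -52 + (-13) = -65; wraps to 63 = 0111111
R = 63 + 58 = 121; wraps to -7 = 1111001
R = NOT 1111001 = 0000110 = 6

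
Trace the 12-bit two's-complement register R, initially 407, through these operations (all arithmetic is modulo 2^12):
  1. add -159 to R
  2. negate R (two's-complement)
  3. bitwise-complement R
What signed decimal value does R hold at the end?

247

Start: R = 407 = 000110010111.
R = 407 + (-159) = 248 = 000011111000
R = −(248) = -248 = 111100001000
R = NOT 111100001000 = 000011110111 = 247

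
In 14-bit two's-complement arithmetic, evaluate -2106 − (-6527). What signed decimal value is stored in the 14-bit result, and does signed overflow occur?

4421; no overflow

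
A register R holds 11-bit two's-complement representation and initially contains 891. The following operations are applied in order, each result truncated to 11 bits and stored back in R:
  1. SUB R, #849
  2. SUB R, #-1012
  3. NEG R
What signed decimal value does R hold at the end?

994

Start: R = 891 = 01101111011.
R = 891 − 849 = 42 = 00000101010
R = 42 − (-1012) = 1054; wraps to -994 = 10000011110
R = −(-994) = 994 = 01111100010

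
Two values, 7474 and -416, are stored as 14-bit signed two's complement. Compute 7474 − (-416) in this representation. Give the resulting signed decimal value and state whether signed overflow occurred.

7890; no overflow

7474 → 01110100110010
-416 → 11111001100000
Subtract via negate-and-add: invert 11111001100000 + 1 = 00000110100000 (i.e. 416).
  01110100110010
+ 00000110100000
= 01111011010010
Result 01111011010010: MSB = 0 → value 7890.
Both addends (after negating the subtrahend) are non-negative and so is the stored result: no signed overflow.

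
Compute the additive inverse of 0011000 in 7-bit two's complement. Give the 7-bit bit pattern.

1101000

Invert: 1100111. Add 1: 1101000.
Check: 0011000 = 24, 1101000 = -24.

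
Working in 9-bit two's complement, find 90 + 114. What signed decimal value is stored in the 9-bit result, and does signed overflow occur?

204; no overflow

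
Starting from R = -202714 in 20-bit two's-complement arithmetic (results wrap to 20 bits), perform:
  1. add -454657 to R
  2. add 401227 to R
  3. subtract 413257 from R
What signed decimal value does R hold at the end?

379175

Start: R = -202714 = 11001110100000100110.
R = -202714 + (-454657) = -657371; wraps to 391205 = 01011111100000100101
R = 391205 + 401227 = 792432; wraps to -256144 = 11000001011101110000
R = -256144 − 413257 = -669401; wraps to 379175 = 01011100100100100111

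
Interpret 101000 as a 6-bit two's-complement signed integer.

-24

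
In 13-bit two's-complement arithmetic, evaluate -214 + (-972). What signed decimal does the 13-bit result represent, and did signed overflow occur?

-1186; no overflow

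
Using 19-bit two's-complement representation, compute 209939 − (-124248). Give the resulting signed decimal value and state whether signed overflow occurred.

-190101; overflow

209939 → 0110011010000010011
-124248 → 1100001101010101000
Subtract via negate-and-add: invert 1100001101010101000 + 1 = 0011110010101011000 (i.e. 124248).
  0110011010000010011
+ 0011110010101011000
= 1010001100101101011
Result 1010001100101101011: MSB = 1 → 334187 − 524288 = -190101.
Both addends (after negating the subtrahend) are non-negative but the stored result is negative: signed overflow. The true value 209939 − (-124248) = 334187 lies outside [-262144, 262143].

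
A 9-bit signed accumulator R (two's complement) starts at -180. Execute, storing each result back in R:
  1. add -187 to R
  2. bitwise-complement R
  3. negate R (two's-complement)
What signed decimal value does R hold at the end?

Start: R = -180 = 101001100.
R = -180 + (-187) = -367; wraps to 145 = 010010001
R = NOT 010010001 = 101101110 = -146
R = −(-146) = 146 = 010010010

146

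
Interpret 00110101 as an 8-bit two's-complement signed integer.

MSB is 0, so the value is non-negative: 00110101 = 53.

53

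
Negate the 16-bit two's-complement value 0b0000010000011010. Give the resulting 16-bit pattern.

Invert: 1111101111100101. Add 1: 1111101111100110.
Check: 0000010000011010 = 1050, 1111101111100110 = -1050.

1111101111100110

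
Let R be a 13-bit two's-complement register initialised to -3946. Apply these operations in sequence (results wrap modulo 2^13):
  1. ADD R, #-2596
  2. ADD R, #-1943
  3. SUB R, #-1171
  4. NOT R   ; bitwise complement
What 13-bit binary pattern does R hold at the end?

1110010010001

Start: R = -3946 = 1000010010110.
R = -3946 + (-2596) = -6542; wraps to 1650 = 0011001110010
R = 1650 + (-1943) = -293 = 1111011011011
R = -293 − (-1171) = 878 = 0001101101110
R = NOT 0001101101110 = 1110010010001 = -879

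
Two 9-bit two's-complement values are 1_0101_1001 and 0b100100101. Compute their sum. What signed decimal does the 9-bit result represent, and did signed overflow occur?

1_0101_1001 → 101011001 = -167 (signed)
0b100100101 → 100100101 = -219 (signed)
  101011001
+ 100100101
= 001111110  (discard carry-out 1)
Result 001111110: MSB = 0 → value 126.
Both addends are negative but the stored result is non-negative: signed overflow. The true value -167 + (-219) = -386 lies outside [-256, 255].

126; overflow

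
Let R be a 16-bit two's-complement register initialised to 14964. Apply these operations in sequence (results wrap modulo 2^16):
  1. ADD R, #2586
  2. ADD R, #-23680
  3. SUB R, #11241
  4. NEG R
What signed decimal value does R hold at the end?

Start: R = 14964 = 0011101001110100.
R = 14964 + 2586 = 17550 = 0100010010001110
R = 17550 + (-23680) = -6130 = 1110100000001110
R = -6130 − 11241 = -17371 = 1011110000100101
R = −(-17371) = 17371 = 0100001111011011

17371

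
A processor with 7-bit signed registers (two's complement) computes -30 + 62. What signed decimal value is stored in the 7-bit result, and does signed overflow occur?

32; no overflow

-30 → 1100010
62 → 0111110
  1100010
+ 0111110
= 0100000  (discard carry-out 1)
Result 0100000: MSB = 0 → value 32.
Addends have opposite signs, so signed overflow cannot occur.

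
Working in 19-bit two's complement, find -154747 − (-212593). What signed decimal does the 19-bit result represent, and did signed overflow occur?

57846; no overflow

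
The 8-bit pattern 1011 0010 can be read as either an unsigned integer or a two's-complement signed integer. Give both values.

unsigned = 178, signed = -78

Unsigned: 10110010 = 178.
Signed: MSB=1 → 178 − 256 = -78.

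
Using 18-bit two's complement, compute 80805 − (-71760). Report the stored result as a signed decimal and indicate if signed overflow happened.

80805 → 010011101110100101
-71760 → 101110011110110000
Subtract via negate-and-add: invert 101110011110110000 + 1 = 010001100001010000 (i.e. 71760).
  010011101110100101
+ 010001100001010000
= 100101001111110101
Result 100101001111110101: MSB = 1 → 152565 − 262144 = -109579.
Both addends (after negating the subtrahend) are non-negative but the stored result is negative: signed overflow. The true value 80805 − (-71760) = 152565 lies outside [-131072, 131071].

-109579; overflow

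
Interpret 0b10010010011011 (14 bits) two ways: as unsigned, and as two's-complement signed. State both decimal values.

Unsigned: 10010010011011 = 9371.
Signed: MSB=1 → 9371 − 16384 = -7013.

unsigned = 9371, signed = -7013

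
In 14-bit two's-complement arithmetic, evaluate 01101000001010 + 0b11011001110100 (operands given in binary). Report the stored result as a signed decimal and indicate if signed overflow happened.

4222; no overflow

01101000001010 = 6666 (signed)
0b11011001110100 → 11011001110100 = -2444 (signed)
  01101000001010
+ 11011001110100
= 01000001111110  (discard carry-out 1)
Result 01000001111110: MSB = 0 → value 4222.
Addends have opposite signs, so signed overflow cannot occur.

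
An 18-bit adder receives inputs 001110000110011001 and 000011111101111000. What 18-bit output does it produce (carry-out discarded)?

  001110000110011001
+ 000011111101111000
= 010010000100010001

010010000100010001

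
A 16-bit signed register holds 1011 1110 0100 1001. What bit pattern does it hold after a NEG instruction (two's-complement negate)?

0100000110110111

Invert: 0100000110110110. Add 1: 0100000110110111.
Check: 1011111001001001 = -16823, 0100000110110111 = 16823.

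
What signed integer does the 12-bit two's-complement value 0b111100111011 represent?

MSB is 1, so the value is negative.
Invert: 000011000100. Add 1: 000011000101 = 197. So the value is −197.

-197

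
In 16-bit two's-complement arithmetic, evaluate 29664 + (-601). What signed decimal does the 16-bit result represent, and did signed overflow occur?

29664 → 0111001111100000
-601 → 1111110110100111
  0111001111100000
+ 1111110110100111
= 0111000110000111  (discard carry-out 1)
Result 0111000110000111: MSB = 0 → value 29063.
Addends have opposite signs, so signed overflow cannot occur.

29063; no overflow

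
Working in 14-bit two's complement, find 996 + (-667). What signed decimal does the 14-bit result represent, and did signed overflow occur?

329; no overflow

996 → 00001111100100
-667 → 11110101100101
  00001111100100
+ 11110101100101
= 00000101001001  (discard carry-out 1)
Result 00000101001001: MSB = 0 → value 329.
Addends have opposite signs, so signed overflow cannot occur.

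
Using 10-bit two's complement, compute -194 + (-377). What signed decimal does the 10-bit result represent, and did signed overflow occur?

453; overflow

-194 → 1100111110
-377 → 1010000111
  1100111110
+ 1010000111
= 0111000101  (discard carry-out 1)
Result 0111000101: MSB = 0 → value 453.
Both addends are negative but the stored result is non-negative: signed overflow. The true value -194 + (-377) = -571 lies outside [-512, 511].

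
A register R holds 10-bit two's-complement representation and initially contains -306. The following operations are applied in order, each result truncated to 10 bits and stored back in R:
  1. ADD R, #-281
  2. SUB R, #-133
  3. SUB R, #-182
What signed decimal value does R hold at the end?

-272

Start: R = -306 = 1011001110.
R = -306 + (-281) = -587; wraps to 437 = 0110110101
R = 437 − (-133) = 570; wraps to -454 = 1000111010
R = -454 − (-182) = -272 = 1011110000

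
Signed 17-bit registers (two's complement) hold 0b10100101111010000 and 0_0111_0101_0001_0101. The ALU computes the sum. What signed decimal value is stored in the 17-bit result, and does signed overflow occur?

-16155; no overflow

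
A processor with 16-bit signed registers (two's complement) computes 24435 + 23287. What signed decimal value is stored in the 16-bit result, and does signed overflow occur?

-17814; overflow

24435 → 0101111101110011
23287 → 0101101011110111
  0101111101110011
+ 0101101011110111
= 1011101001101010
Result 1011101001101010: MSB = 1 → 47722 − 65536 = -17814.
Both addends are non-negative but the stored result is negative: signed overflow. The true value 24435 + 23287 = 47722 lies outside [-32768, 32767].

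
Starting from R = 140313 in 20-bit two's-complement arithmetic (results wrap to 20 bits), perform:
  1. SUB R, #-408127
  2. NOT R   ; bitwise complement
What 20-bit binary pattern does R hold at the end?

Start: R = 140313 = 00100010010000011001.
R = 140313 − (-408127) = 548440; wraps to -500136 = 10000101111001011000
R = NOT 10000101111001011000 = 01111010000110100111 = 500135

01111010000110100111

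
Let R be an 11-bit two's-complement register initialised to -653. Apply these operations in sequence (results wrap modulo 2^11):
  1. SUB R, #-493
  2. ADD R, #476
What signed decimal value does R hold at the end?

Start: R = -653 = 10101110011.
R = -653 − (-493) = -160 = 11101100000
R = -160 + 476 = 316 = 00100111100

316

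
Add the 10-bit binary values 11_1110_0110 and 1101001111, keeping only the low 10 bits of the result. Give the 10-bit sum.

1100110101

  1111100110
+ 1101001111
= 1100110101  (discard carry-out 1)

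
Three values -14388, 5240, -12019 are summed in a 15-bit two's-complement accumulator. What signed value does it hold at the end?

-14388 + 5240 = -9148 (101110001000100)
-9148 + (-12019) = -21167 → wraps to 11601 (010110101010001)

11601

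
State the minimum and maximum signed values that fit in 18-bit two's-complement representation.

min = -131072, max = 131071

Minimum: −2^17 = -131072.
Maximum: 2^17 − 1 = 131071.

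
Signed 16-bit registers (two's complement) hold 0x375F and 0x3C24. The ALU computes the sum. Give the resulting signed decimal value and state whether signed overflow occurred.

0x375F = 0011011101011111 = 14175 (signed)
0x3C24 = 0011110000100100 = 15396 (signed)
  0011011101011111
+ 0011110000100100
= 0111001110000011
Result 0111001110000011: MSB = 0 → value 29571.
Both addends are non-negative and so is the stored result: no signed overflow.

29571; no overflow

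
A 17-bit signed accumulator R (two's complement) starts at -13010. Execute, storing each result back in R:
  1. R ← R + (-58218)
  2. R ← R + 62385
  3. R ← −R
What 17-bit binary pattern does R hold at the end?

Start: R = -13010 = 11100110100101110.
R = -13010 + (-58218) = -71228; wraps to 59844 = 01110100111000100
R = 59844 + 62385 = 122229; wraps to -8843 = 11101110101110101
R = −(-8843) = 8843 = 00010001010001011

00010001010001011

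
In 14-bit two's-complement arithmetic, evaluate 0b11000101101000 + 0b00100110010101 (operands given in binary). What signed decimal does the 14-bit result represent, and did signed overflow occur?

0b11000101101000 → 11000101101000 = -3736 (signed)
0b00100110010101 → 00100110010101 = 2453 (signed)
  11000101101000
+ 00100110010101
= 11101011111101
Result 11101011111101: MSB = 1 → 15101 − 16384 = -1283.
Addends have opposite signs, so signed overflow cannot occur.

-1283; no overflow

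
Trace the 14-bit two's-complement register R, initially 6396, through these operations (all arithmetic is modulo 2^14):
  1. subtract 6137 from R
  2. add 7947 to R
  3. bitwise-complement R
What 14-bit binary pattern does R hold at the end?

01111111110001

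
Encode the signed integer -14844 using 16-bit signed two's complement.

|-14844| = 14844 = 0011100111111100 in 16 bits.
Invert the bits: 1100011000000011. Add 1: 1100011000000100.
Check: 1100011000000100 reads as 50692 − 65536 = -14844.

1100011000000100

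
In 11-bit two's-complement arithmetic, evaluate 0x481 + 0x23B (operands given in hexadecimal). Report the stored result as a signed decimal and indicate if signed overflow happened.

0x481 = 10010000001 = -895 (signed)
0x23B = 01000111011 = 571 (signed)
  10010000001
+ 01000111011
= 11010111100
Result 11010111100: MSB = 1 → 1724 − 2048 = -324.
Addends have opposite signs, so signed overflow cannot occur.

-324; no overflow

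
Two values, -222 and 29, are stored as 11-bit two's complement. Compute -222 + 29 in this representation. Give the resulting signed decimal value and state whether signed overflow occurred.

-193; no overflow

-222 → 11100100010
29 → 00000011101
  11100100010
+ 00000011101
= 11100111111
Result 11100111111: MSB = 1 → 1855 − 2048 = -193.
Addends have opposite signs, so signed overflow cannot occur.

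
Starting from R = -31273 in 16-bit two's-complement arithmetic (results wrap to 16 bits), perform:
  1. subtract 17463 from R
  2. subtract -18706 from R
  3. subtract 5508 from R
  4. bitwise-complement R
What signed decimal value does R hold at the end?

Start: R = -31273 = 1000010111010111.
R = -31273 − 17463 = -48736; wraps to 16800 = 0100000110100000
R = 16800 − (-18706) = 35506; wraps to -30030 = 1000101010110010
R = -30030 − 5508 = -35538; wraps to 29998 = 0111010100101110
R = NOT 0111010100101110 = 1000101011010001 = -29999

-29999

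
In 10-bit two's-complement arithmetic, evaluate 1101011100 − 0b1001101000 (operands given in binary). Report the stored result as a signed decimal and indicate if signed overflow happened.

1101011100 = -164 (signed)
0b1001101000 → 1001101000 = -408 (signed)
Subtract via negate-and-add: invert 1001101000 + 1 = 0110011000 (i.e. 408).
  1101011100
+ 0110011000
= 0011110100  (discard carry-out 1)
Result 0011110100: MSB = 0 → value 244.
Addends (after negating the subtrahend) have opposite signs, so signed overflow cannot occur.

244; no overflow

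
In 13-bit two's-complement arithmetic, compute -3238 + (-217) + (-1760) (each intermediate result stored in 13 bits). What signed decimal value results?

2977

-3238 + (-217) = -3455 (1001010000001)
-3455 + (-1760) = -5215 → wraps to 2977 (0101110100001)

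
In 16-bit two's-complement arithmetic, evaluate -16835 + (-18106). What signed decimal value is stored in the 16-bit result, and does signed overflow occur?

30595; overflow

-16835 → 1011111000111101
-18106 → 1011100101000110
  1011111000111101
+ 1011100101000110
= 0111011110000011  (discard carry-out 1)
Result 0111011110000011: MSB = 0 → value 30595.
Both addends are negative but the stored result is non-negative: signed overflow. The true value -16835 + (-18106) = -34941 lies outside [-32768, 32767].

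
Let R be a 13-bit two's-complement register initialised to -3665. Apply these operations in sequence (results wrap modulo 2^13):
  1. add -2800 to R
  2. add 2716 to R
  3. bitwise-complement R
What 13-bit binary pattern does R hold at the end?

0111010100100

Start: R = -3665 = 1000110101111.
R = -3665 + (-2800) = -6465; wraps to 1727 = 0011010111111
R = 1727 + 2716 = 4443; wraps to -3749 = 1000101011011
R = NOT 1000101011011 = 0111010100100 = 3748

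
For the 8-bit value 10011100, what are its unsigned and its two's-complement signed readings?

Unsigned: 10011100 = 156.
Signed: MSB=1 → 156 − 256 = -100.

unsigned = 156, signed = -100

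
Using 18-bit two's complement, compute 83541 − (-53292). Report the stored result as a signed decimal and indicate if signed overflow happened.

83541 → 010100011001010101
-53292 → 110010111111010100
Subtract via negate-and-add: invert 110010111111010100 + 1 = 001101000000101100 (i.e. 53292).
  010100011001010101
+ 001101000000101100
= 100001011010000001
Result 100001011010000001: MSB = 1 → 136833 − 262144 = -125311.
Both addends (after negating the subtrahend) are non-negative but the stored result is negative: signed overflow. The true value 83541 − (-53292) = 136833 lies outside [-131072, 131071].

-125311; overflow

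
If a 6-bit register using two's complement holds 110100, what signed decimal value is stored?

MSB is 1, so the value is negative.
Unsigned reading: 52. Subtract 2^6 = 64: 52 − 64 = -12.

-12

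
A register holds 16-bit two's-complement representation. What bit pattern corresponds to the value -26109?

|-26109| = 26109 = 0110010111111101 in 16 bits.
Invert the bits: 1001101000000010. Add 1: 1001101000000011.

1001101000000011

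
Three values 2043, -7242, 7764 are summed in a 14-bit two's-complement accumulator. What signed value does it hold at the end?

2043 + (-7242) = -5199 (10101110110001)
-5199 + 7764 = 2565 (00101000000101)

2565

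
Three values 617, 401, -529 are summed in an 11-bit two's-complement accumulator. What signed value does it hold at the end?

489

617 + 401 = 1018 (01111111010)
1018 + (-529) = 489 (00111101001)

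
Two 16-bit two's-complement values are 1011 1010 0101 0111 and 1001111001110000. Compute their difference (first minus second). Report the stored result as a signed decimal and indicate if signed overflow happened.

7143; no overflow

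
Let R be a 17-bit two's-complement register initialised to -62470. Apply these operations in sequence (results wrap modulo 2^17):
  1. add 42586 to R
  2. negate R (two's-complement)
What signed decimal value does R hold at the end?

19884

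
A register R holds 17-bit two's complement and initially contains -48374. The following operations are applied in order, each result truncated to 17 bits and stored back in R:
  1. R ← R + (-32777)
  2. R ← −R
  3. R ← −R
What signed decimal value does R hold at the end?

Start: R = -48374 = 10100001100001010.
R = -48374 + (-32777) = -81151; wraps to 49921 = 01100001100000001
R = −(49921) = -49921 = 10011110011111111
R = −(-49921) = 49921 = 01100001100000001

49921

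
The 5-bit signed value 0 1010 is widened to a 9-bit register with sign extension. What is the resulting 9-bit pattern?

000001010

MSB of 01010 is 0; replicate it into the new high bits.
0000|01010 → 000001010 (still 10).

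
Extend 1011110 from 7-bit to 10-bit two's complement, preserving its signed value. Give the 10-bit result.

MSB of 1011110 is 1; replicate it into the new high bits.
111|1011110 → 1111011110 (still -34).

1111011110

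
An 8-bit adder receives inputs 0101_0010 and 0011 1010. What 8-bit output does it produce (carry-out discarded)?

10001100

  01010010
+ 00111010
= 10001100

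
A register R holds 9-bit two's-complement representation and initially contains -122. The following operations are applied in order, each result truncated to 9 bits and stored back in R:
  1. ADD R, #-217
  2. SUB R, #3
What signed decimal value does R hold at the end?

170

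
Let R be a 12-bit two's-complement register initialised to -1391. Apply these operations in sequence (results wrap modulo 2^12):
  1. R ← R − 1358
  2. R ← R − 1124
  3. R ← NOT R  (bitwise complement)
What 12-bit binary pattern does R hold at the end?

111100100000

Start: R = -1391 = 101010010001.
R = -1391 − 1358 = -2749; wraps to 1347 = 010101000011
R = 1347 − 1124 = 223 = 000011011111
R = NOT 000011011111 = 111100100000 = -224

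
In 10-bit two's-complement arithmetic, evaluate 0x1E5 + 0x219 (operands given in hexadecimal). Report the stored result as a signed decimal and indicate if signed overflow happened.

-2; no overflow

0x1E5 = 0111100101 = 485 (signed)
0x219 = 1000011001 = -487 (signed)
  0111100101
+ 1000011001
= 1111111110
Result 1111111110: MSB = 1 → 1022 − 1024 = -2.
Addends have opposite signs, so signed overflow cannot occur.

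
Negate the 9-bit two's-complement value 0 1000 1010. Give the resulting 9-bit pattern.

101110110

Invert: 101110101. Add 1: 101110110.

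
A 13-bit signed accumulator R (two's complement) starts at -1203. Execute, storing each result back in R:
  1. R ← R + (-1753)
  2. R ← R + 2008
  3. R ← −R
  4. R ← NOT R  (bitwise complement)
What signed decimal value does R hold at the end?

-949

Start: R = -1203 = 1101101001101.
R = -1203 + (-1753) = -2956 = 1010001110100
R = -2956 + 2008 = -948 = 1110001001100
R = −(-948) = 948 = 0001110110100
R = NOT 0001110110100 = 1110001001011 = -949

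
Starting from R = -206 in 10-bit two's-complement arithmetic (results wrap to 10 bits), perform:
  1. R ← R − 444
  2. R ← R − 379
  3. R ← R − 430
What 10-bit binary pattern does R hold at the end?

1001001101

Start: R = -206 = 1100110010.
R = -206 − 444 = -650; wraps to 374 = 0101110110
R = 374 − 379 = -5 = 1111111011
R = -5 − 430 = -435 = 1001001101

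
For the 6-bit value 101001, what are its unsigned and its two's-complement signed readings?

unsigned = 41, signed = -23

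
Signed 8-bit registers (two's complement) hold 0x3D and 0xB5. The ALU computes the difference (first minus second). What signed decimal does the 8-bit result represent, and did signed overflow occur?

0x3D = 00111101 = 61 (signed)
0xB5 = 10110101 = -75 (signed)
Subtract via negate-and-add: invert 10110101 + 1 = 01001011 (i.e. 75).
  00111101
+ 01001011
= 10001000
Result 10001000: MSB = 1 → 136 − 256 = -120.
Both addends (after negating the subtrahend) are non-negative but the stored result is negative: signed overflow. The true value 61 − (-75) = 136 lies outside [-128, 127].

-120; overflow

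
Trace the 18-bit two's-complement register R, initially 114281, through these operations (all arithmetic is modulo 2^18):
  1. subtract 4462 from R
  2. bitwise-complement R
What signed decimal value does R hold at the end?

Start: R = 114281 = 011011111001101001.
R = 114281 − 4462 = 109819 = 011010110011111011
R = NOT 011010110011111011 = 100101001100000100 = -109820

-109820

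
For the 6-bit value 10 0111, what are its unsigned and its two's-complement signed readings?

unsigned = 39, signed = -25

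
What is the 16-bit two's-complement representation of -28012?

1001001010010100

|-28012| = 28012 = 0110110101101100 in 16 bits.
Invert the bits: 1001001010010011. Add 1: 1001001010010100.
Check: 1001001010010100 reads as 37524 − 65536 = -28012.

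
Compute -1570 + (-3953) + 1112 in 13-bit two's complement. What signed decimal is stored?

-1570 + (-3953) = -5523 → wraps to 2669 (0101001101101)
2669 + 1112 = 3781 (0111011000101)

3781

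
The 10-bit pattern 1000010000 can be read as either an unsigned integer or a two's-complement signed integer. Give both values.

unsigned = 528, signed = -496

Unsigned: 1000010000 = 528.
Signed: MSB=1 → 528 − 1024 = -496.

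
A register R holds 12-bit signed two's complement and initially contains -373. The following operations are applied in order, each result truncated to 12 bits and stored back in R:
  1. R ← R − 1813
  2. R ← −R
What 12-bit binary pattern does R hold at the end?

100010001010

Start: R = -373 = 111010001011.
R = -373 − 1813 = -2186; wraps to 1910 = 011101110110
R = −(1910) = -1910 = 100010001010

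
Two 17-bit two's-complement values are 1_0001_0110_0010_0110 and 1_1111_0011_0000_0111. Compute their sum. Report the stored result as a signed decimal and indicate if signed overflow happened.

-63187; no overflow

1_0001_0110_0010_0110 → 10001011000100110 = -59866 (signed)
1_1111_0011_0000_0111 → 11111001100000111 = -3321 (signed)
  10001011000100110
+ 11111001100000111
= 10000100100101101  (discard carry-out 1)
Result 10000100100101101: MSB = 1 → 67885 − 131072 = -63187.
Both addends are negative and so is the stored result: no signed overflow.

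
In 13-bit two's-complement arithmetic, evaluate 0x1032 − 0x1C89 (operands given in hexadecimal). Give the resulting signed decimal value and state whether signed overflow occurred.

0x1032 = 1000000110010 = -4046 (signed)
0x1C89 = 1110010001001 = -887 (signed)
Subtract via negate-and-add: invert 1110010001001 + 1 = 0001101110111 (i.e. 887).
  1000000110010
+ 0001101110111
= 1001110101001
Result 1001110101001: MSB = 1 → 5033 − 8192 = -3159.
Addends (after negating the subtrahend) have opposite signs, so signed overflow cannot occur.

-3159; no overflow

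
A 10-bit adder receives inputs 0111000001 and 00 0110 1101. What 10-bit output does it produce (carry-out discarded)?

  0111000001
+ 0001101101
= 1000101110

1000101110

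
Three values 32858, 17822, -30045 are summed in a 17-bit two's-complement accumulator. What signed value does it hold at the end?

20635

32858 + 17822 = 50680 (01100010111111000)
50680 + (-30045) = 20635 (00101000010011011)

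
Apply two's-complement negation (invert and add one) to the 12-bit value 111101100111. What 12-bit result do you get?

000010011001

Invert: 000010011000. Add 1: 000010011001.
Check: 111101100111 = -153, 000010011001 = 153.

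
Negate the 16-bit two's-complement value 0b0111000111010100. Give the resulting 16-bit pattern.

1000111000101100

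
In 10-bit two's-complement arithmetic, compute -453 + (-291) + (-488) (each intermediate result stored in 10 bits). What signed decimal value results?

-453 + (-291) = -744 → wraps to 280 (0100011000)
280 + (-488) = -208 (1100110000)

-208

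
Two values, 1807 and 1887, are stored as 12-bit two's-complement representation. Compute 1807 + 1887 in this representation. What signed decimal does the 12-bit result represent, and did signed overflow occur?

-402; overflow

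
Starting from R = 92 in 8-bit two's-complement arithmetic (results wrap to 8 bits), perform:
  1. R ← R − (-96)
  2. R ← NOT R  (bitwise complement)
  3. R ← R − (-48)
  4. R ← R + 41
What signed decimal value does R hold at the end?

-100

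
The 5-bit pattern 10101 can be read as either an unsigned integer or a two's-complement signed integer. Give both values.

unsigned = 21, signed = -11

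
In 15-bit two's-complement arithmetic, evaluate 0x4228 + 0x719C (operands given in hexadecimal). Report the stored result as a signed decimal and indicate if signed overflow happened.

0x4228 = 100001000101000 = -15832 (signed)
0x719C = 111000110011100 = -3684 (signed)
  100001000101000
+ 111000110011100
= 011001111000100  (discard carry-out 1)
Result 011001111000100: MSB = 0 → value 13252.
Both addends are negative but the stored result is non-negative: signed overflow. The true value -15832 + (-3684) = -19516 lies outside [-16384, 16383].

13252; overflow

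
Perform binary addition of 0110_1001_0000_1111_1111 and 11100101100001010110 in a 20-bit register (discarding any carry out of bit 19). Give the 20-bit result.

01001110100101010101

  01101001000011111111
+ 11100101100001010110
= 01001110100101010101  (discard carry-out 1)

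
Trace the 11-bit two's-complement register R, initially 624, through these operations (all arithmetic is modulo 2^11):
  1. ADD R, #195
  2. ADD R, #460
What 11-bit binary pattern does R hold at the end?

10011111111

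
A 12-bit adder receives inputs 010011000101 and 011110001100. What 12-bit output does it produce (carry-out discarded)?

  010011000101
+ 011110001100
= 110001010001

110001010001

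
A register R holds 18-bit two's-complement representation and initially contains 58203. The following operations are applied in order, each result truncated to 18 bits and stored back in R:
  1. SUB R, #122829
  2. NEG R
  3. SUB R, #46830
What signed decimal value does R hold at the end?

Start: R = 58203 = 001110001101011011.
R = 58203 − 122829 = -64626 = 110000001110001110
R = −(-64626) = 64626 = 001111110001110010
R = 64626 − 46830 = 17796 = 000100010110000100

17796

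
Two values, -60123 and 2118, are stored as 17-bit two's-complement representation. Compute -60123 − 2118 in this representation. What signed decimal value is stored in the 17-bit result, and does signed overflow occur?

-62241; no overflow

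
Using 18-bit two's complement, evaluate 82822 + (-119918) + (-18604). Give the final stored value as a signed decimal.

-55700

82822 + (-119918) = -37096 (110110111100011000)
-37096 + (-18604) = -55700 (110010011001101100)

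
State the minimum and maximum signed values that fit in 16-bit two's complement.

Minimum: −2^15 = -32768.
Maximum: 2^15 − 1 = 32767.

min = -32768, max = 32767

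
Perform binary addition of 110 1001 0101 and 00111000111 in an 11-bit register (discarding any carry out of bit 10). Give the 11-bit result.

  11010010101
+ 00111000111
= 00001011100  (discard carry-out 1)

00001011100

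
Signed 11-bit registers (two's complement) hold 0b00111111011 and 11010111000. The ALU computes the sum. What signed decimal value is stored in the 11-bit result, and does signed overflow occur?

0b00111111011 → 00111111011 = 507 (signed)
11010111000 = -328 (signed)
  00111111011
+ 11010111000
= 00010110011  (discard carry-out 1)
Result 00010110011: MSB = 0 → value 179.
Addends have opposite signs, so signed overflow cannot occur.

179; no overflow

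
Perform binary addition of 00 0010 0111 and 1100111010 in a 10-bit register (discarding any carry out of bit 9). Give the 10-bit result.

1101100001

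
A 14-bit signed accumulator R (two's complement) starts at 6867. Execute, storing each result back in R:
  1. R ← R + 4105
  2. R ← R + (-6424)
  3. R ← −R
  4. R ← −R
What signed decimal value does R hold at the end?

4548

Start: R = 6867 = 01101011010011.
R = 6867 + 4105 = 10972; wraps to -5412 = 10101011011100
R = -5412 + (-6424) = -11836; wraps to 4548 = 01000111000100
R = −(4548) = -4548 = 10111000111100
R = −(-4548) = 4548 = 01000111000100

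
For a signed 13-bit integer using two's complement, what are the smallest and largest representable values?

min = -4096, max = 4095

Minimum: −2^12 = -4096.
Maximum: 2^12 − 1 = 4095.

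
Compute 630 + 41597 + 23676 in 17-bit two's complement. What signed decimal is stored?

630 + 41597 = 42227 (01010010011110011)
42227 + 23676 = 65903 → wraps to -65169 (10000000101101111)

-65169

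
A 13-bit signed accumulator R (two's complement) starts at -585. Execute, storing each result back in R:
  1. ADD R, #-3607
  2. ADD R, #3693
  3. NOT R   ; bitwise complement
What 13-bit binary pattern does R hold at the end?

0000111110010

Start: R = -585 = 1110110110111.
R = -585 + (-3607) = -4192; wraps to 4000 = 0111110100000
R = 4000 + 3693 = 7693; wraps to -499 = 1111000001101
R = NOT 1111000001101 = 0000111110010 = 498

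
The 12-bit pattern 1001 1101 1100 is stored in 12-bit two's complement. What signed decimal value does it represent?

MSB is 1, so the value is negative.
Unsigned reading: 2524. Subtract 2^12 = 4096: 2524 − 4096 = -1572.

-1572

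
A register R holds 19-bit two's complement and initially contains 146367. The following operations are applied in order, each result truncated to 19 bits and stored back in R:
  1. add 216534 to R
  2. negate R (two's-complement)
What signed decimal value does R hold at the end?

Start: R = 146367 = 0100011101110111111.
R = 146367 + 216534 = 362901; wraps to -161387 = 1011000100110010101
R = −(-161387) = 161387 = 0100111011001101011

161387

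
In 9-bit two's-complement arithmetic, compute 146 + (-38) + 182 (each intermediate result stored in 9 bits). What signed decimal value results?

-222

146 + (-38) = 108 (001101100)
108 + 182 = 290 → wraps to -222 (100100010)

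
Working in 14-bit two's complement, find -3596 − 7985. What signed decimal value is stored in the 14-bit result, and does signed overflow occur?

4803; overflow

-3596 → 11000111110100
7985 → 01111100110001
Subtract via negate-and-add: invert 01111100110001 + 1 = 10000011001111 (i.e. -7985).
  11000111110100
+ 10000011001111
= 01001011000011  (discard carry-out 1)
Result 01001011000011: MSB = 0 → value 4803.
Both addends (after negating the subtrahend) are negative but the stored result is non-negative: signed overflow. The true value -3596 − 7985 = -11581 lies outside [-8192, 8191].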